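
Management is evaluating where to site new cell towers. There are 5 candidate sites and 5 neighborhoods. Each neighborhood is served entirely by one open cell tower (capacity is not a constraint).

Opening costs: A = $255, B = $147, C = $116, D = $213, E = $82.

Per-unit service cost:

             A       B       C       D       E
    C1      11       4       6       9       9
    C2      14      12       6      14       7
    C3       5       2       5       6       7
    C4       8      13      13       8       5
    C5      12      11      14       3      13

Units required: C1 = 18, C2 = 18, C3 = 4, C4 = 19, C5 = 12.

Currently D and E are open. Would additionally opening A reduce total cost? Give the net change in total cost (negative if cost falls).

Current service cost with {D, E}: 443.
Adding A: each neighborhood re-picks its cheapest; new service cost 439, saving 4.
Extra fixed cost: 255. Net change = 255 − 4 = 251.
(Totals: 738 → 989.)

No — net change +251 (cost rises by 251).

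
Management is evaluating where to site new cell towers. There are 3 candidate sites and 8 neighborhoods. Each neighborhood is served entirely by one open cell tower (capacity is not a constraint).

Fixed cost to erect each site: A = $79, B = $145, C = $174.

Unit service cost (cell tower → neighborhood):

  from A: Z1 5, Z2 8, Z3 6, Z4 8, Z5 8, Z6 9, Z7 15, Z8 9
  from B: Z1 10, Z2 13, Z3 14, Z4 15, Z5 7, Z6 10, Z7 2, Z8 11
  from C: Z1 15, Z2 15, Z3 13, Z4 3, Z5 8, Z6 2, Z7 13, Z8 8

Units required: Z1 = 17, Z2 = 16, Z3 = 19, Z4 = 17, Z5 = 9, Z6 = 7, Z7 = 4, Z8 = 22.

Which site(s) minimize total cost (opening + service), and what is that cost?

Open A only; minimum total cost 935.

For any fixed open set, each neighborhood goes to its cheapest open site; total = fixed + service.
{A}: Z1→A 5·17=85, Z2→A 8·16=128, Z3→A 6·19=114, Z4→A 8·17=136, Z5→A 8·9=72, Z6→A 9·7=63, Z7→A 15·4=60, Z8→A 9·22=198. Service 856; fixed 79; total 935.
{A, C}: service 692 + fixed 253 = 945
{A, B}: service 795 + fixed 224 = 1019
{A, B, C}: Z1→A 5·17=85, Z2→A 8·16=128, Z3→A 6·19=114, Z4→C 3·17=51, Z5→B 7·9=63, Z6→C 2·7=14, Z7→B 2·4=8, Z8→C 8·22=176. Service 639; fixed 398; total 1037.
No other subset beats 935.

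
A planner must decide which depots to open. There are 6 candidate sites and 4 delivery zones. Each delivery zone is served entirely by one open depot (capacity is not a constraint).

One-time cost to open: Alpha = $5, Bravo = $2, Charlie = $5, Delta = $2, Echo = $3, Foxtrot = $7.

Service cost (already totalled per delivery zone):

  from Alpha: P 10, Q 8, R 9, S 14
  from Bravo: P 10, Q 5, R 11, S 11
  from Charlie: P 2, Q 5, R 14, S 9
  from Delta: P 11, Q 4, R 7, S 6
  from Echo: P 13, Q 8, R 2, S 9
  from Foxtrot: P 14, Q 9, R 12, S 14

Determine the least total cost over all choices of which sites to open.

Minimum total cost: 24

For any fixed open set, each delivery zone goes to its cheapest open site; total = fixed + service.
{Charlie, Delta, Echo}: P→Charlie 2, Q→Delta 4, R→Echo 2, S→Delta 6. Service 14; fixed 10; total 24.
{Bravo, Charlie, Delta, Echo}: service 14 + fixed 12 = 26
{Charlie, Delta}: P→Charlie 2, Q→Delta 4, R→Delta 7, S→Delta 6. Service 19; fixed 7; total 26.
{Alpha, Bravo, Charlie, Delta, Echo, Foxtrot}: P→Charlie 2, Q→Delta 4, R→Echo 2, S→Delta 6. Service 14; fixed 24; total 38.
No other subset beats 24.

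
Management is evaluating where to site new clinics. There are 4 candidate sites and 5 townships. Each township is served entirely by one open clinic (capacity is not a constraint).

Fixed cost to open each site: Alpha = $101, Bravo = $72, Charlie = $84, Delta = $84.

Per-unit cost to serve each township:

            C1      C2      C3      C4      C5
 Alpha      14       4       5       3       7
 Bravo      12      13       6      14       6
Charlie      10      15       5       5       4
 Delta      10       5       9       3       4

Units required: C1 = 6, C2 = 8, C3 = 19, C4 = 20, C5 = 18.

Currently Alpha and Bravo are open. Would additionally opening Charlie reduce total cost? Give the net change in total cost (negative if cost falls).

No — net change +36 (cost rises by 36).

Current service cost with {Alpha, Bravo}: 367.
Adding Charlie: each township re-picks its cheapest; new service cost 319, saving 48.
Extra fixed cost: 84. Net change = 84 − 48 = 36.
(Totals: 540 → 576.)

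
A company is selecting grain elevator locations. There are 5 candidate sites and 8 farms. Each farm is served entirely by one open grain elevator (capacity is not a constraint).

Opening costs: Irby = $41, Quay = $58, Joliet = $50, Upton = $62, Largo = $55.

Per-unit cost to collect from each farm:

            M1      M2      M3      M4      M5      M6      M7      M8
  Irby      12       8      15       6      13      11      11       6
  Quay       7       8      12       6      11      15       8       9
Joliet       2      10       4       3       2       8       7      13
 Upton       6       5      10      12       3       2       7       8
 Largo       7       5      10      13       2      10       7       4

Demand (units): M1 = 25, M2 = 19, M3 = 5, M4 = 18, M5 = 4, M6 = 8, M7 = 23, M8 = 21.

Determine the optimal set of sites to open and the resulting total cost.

Open Joliet and Largo; minimum total cost 641.

For any fixed open set, each farm goes to its cheapest open site; total = fixed + service.
{Joliet, Largo}: M1→Joliet 2·25=50, M2→Largo 5·19=95, M3→Joliet 4·5=20, M4→Joliet 3·18=54, M5→Joliet 2·4=8, M6→Joliet 8·8=64, M7→Joliet 7·23=161, M8→Largo 4·21=84. Service 536; fixed 105; total 641.
{Joliet, Upton, Largo}: service 488 + fixed 167 = 655
{Irby, Joliet, Largo}: service 536 + fixed 146 = 682
{Irby, Quay, Joliet, Upton, Largo}: service 488 + fixed 266 = 754
No other subset beats 641.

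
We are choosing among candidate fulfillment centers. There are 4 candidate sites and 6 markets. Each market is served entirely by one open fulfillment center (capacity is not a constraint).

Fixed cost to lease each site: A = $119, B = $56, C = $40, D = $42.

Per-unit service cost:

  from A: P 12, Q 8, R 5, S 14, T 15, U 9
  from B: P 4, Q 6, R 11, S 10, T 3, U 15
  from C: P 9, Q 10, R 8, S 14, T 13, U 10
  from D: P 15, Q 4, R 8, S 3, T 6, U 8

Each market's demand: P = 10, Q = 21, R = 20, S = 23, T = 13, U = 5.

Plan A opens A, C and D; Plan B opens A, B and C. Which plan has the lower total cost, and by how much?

Plan A: {A, C, D}: P→C 9·10=90, Q→D 4·21=84, R→A 5·20=100, S→D 3·23=69, T→D 6·13=78, U→D 8·5=40. Service 461; fixed 201; total 662.
Plan B: {A, B, C}: P→B 4·10=40, Q→B 6·21=126, R→A 5·20=100, S→B 10·23=230, T→B 3·13=39, U→A 9·5=45. Service 580; fixed 215; total 795.
Difference: |662 − 795| = 133.

Plan A is cheaper by 133.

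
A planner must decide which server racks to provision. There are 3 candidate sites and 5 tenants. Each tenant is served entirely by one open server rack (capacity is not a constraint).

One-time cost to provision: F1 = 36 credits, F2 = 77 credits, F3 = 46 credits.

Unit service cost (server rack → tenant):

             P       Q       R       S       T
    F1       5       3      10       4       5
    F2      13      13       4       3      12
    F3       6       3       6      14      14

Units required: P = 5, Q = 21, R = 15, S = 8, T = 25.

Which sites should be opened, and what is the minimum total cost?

Open F1 and F2; minimum total cost 410.

For any fixed open set, each tenant goes to its cheapest open site; total = fixed + service.
{F1, F2}: P→F1 5·5=25, Q→F1 3·21=63, R→F2 4·15=60, S→F2 3·8=24, T→F1 5·25=125. Service 297; fixed 113; total 410.
{F1, F3}: service 335 + fixed 82 = 417
{F1}: service 395 + fixed 36 = 431
{F1, F2, F3}: service 297 + fixed 159 = 456
(All 7 nonempty subsets were checked; F1 and F2 is lowest.)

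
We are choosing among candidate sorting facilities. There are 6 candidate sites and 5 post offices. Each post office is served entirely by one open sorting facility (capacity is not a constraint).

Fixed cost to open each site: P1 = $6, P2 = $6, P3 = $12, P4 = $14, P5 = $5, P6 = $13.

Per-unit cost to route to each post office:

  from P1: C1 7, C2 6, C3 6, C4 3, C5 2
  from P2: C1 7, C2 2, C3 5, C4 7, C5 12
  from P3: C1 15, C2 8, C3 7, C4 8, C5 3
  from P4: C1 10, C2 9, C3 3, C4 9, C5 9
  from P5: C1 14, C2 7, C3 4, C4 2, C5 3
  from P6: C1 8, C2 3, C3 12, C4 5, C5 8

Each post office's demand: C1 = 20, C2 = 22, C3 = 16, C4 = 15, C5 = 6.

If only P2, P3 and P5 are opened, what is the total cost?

Total cost: 319

Each post office is assigned to its cheapest site among the open ones.
{P2, P3, P5}: C1→P2 7·20=140, C2→P2 2·22=44, C3→P5 4·16=64, C4→P5 2·15=30, C5→P3 3·6=18. Service 296; fixed 23; total 319.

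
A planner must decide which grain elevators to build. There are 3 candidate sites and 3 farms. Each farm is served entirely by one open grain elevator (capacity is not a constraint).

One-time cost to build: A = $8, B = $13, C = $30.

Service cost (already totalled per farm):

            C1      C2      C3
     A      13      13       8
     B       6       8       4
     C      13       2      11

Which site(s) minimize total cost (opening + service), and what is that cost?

Open B only; minimum total cost 31.

For any fixed open set, each farm goes to its cheapest open site; total = fixed + service.
{B}: C1→B 6, C2→B 8, C3→B 4. Service 18; fixed 13; total 31.
{A, B}: C1→B 6, C2→B 8, C3→B 4. Service 18; fixed 21; total 39.
{A}: service 34 + fixed 8 = 42
{A, B, C}: C1→B 6, C2→C 2, C3→B 4. Service 12; fixed 51; total 63.
No other subset beats 31.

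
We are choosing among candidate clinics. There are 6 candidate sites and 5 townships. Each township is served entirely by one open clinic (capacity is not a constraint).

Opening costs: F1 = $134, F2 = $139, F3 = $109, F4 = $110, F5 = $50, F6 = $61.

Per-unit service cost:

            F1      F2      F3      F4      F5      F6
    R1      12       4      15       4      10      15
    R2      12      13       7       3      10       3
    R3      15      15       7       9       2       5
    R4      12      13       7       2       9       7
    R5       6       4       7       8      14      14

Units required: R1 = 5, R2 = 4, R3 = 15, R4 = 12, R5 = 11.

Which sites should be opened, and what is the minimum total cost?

For any fixed open set, each township goes to its cheapest open site; total = fixed + service.
{F4, F5}: R1→F4 4·5=20, R2→F4 3·4=12, R3→F5 2·15=30, R4→F4 2·12=24, R5→F4 8·11=88. Service 174; fixed 160; total 334.
{F4}: R1→F4 4·5=20, R2→F4 3·4=12, R3→F4 9·15=135, R4→F4 2·12=24, R5→F4 8·11=88. Service 279; fixed 110; total 389.
{F4, F6}: service 219 + fixed 171 = 390
{F1, F2, F3, F4, F5, F6}: R1→F2 4·5=20, R2→F4 3·4=12, R3→F5 2·15=30, R4→F4 2·12=24, R5→F2 4·11=44. Service 130; fixed 603; total 733.
No other subset beats 334.

Open F4 and F5; minimum total cost 334.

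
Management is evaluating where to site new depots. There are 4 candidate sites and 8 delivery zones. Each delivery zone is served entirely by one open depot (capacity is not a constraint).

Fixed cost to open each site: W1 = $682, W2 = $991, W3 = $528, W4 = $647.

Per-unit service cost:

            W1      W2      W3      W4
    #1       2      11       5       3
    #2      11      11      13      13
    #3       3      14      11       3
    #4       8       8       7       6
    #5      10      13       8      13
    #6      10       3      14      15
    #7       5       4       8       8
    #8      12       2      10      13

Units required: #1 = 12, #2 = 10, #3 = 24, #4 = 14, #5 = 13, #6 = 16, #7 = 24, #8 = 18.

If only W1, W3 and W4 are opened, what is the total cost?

Total cost: 2711

Each delivery zone is assigned to its cheapest site among the open ones.
{W1, W3, W4}: #1→W1 2·12=24, #2→W1 11·10=110, #3→W1 3·24=72, #4→W4 6·14=84, #5→W3 8·13=104, #6→W1 10·16=160, #7→W1 5·24=120, #8→W3 10·18=180. Service 854; fixed 1857; total 2711.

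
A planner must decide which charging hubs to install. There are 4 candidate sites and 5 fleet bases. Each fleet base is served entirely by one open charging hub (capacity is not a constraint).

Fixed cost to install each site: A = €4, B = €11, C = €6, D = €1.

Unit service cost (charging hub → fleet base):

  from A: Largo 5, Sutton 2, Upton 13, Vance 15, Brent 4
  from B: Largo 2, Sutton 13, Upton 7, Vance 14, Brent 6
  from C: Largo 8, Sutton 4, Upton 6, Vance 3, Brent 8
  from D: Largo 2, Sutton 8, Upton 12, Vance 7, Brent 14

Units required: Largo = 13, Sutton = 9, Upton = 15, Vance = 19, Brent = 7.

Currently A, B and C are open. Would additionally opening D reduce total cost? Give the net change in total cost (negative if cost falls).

No — net change +1 (cost rises by 1).

Current service cost with {A, B, C}: 219.
Adding D: each fleet base re-picks its cheapest; new service cost 219, saving 0.
Extra fixed cost: 1. Net change = 1 − 0 = 1.
(Totals: 240 → 241.)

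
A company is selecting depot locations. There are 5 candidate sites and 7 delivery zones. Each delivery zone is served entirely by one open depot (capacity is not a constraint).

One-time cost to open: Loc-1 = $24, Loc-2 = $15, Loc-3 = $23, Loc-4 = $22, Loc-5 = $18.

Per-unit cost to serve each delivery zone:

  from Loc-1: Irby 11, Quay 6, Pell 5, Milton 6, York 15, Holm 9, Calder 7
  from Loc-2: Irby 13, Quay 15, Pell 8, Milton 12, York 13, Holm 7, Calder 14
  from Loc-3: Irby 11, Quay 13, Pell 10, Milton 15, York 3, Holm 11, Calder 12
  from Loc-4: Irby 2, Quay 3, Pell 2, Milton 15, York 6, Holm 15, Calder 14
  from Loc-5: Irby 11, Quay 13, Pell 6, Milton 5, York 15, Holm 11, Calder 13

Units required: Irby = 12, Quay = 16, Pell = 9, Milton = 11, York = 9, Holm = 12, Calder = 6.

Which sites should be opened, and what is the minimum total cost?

Open Loc-1, Loc-2, Loc-3 and Loc-4; minimum total cost 393.

For any fixed open set, each delivery zone goes to its cheapest open site; total = fixed + service.
{Loc-1, Loc-2, Loc-3, Loc-4}: Irby→Loc-4 2·12=24, Quay→Loc-4 3·16=48, Pell→Loc-4 2·9=18, Milton→Loc-1 6·11=66, York→Loc-3 3·9=27, Holm→Loc-2 7·12=84, Calder→Loc-1 7·6=42. Service 309; fixed 84; total 393.
{Loc-1, Loc-2, Loc-4}: service 336 + fixed 61 = 397
{Loc-1, Loc-2, Loc-3, Loc-4, Loc-5}: service 298 + fixed 102 = 400
{Loc-2}: Irby→Loc-2 13·12=156, Quay→Loc-2 15·16=240, Pell→Loc-2 8·9=72, Milton→Loc-2 12·11=132, York→Loc-2 13·9=117, Holm→Loc-2 7·12=84, Calder→Loc-2 14·6=84. Service 885; fixed 15; total 900.
No other subset beats 393.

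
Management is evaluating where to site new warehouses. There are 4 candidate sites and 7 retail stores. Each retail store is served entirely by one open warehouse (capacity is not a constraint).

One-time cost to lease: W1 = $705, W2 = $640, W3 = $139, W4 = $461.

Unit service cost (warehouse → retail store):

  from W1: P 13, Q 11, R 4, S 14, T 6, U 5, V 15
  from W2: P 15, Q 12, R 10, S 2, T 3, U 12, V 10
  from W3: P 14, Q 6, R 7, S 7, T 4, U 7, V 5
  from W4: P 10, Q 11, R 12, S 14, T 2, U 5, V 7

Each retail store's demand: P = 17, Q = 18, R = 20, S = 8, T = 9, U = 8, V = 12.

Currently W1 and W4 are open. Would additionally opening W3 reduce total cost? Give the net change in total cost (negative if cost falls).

Current service cost with {W1, W4}: 702.
Adding W3: each retail store re-picks its cheapest; new service cost 532, saving 170.
Extra fixed cost: 139. Net change = 139 − 170 = -31.
(Totals: 1868 → 1837.)

Yes — net change −31 (cost falls by 31).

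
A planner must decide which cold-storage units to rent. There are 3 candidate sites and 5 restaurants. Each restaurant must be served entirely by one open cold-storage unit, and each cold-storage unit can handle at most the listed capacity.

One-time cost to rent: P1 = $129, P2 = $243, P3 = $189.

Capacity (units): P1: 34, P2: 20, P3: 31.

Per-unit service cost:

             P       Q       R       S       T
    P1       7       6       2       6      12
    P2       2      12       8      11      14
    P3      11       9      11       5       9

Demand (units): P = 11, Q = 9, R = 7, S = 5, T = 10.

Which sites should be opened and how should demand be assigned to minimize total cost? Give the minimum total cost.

Open {P1, P3}: P→P1 7·11=77, Q→P1 6·9=54, R→P1 2·7=14, S→P3 5·5=25, T→P3 9·10=90.
Loads: P1 carries 27/34, P3 carries 15/31. Service 260; fixed 318; total 578.
Next best feasible plan costs 583.

Minimum total cost: 578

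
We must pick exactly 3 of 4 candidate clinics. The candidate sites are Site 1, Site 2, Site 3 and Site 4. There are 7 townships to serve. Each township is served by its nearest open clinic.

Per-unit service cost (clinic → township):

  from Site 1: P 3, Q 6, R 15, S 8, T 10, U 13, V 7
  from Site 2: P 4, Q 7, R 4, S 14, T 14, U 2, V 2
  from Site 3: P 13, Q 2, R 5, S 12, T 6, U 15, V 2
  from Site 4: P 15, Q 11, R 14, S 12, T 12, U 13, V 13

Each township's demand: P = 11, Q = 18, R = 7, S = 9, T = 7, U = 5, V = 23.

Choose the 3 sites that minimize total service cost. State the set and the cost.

With exactly 3 open, each township uses its cheapest among the chosen.
{Site 1, Site 2, Site 3}: P→Site 1 3·11=33, Q→Site 3 2·18=36, R→Site 2 4·7=28, S→Site 1 8·9=72, T→Site 3 6·7=42, U→Site 2 2·5=10, V→Site 2 2·23=46. Service cost 267.
{Site 2, Site 3, Site 4}: service cost 314
{Site 1, Site 3, Site 4}: service cost 329
Among all 4 size-3 choices, {Site 1, Site 2, Site 3} is lowest.

Choose Site 1, Site 2 and Site 3; total service cost 267.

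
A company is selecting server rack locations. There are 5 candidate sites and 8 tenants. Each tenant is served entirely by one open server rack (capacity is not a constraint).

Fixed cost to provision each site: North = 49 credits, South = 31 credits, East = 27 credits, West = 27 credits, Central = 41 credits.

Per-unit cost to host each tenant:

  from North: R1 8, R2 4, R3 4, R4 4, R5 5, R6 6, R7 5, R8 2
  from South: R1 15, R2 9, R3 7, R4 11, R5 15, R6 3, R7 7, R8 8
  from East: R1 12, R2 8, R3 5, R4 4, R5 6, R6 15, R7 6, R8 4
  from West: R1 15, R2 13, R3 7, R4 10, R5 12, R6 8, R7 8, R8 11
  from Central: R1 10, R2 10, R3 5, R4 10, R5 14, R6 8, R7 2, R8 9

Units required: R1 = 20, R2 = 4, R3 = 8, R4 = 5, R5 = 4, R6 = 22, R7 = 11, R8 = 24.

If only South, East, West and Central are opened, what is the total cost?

Total cost: 626

Each tenant is assigned to its cheapest site among the open ones.
{South, East, West, Central}: R1→Central 10·20=200, R2→East 8·4=32, R3→East 5·8=40, R4→East 4·5=20, R5→East 6·4=24, R6→South 3·22=66, R7→Central 2·11=22, R8→East 4·24=96. Service 500; fixed 126; total 626.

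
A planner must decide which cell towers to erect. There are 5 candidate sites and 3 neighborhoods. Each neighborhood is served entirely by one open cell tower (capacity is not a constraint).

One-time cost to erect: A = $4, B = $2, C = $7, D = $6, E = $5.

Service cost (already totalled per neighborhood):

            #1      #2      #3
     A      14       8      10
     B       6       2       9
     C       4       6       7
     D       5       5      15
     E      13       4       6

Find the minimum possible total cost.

For any fixed open set, each neighborhood goes to its cheapest open site; total = fixed + service.
{B}: #1→B 6, #2→B 2, #3→B 9. Service 17; fixed 2; total 19.
{B, E}: #1→B 6, #2→B 2, #3→E 6. Service 14; fixed 7; total 21.
{B, C}: service 13 + fixed 9 = 22
{A, B, C, D, E}: service 12 + fixed 24 = 36
No other subset beats 19.

Minimum total cost: 19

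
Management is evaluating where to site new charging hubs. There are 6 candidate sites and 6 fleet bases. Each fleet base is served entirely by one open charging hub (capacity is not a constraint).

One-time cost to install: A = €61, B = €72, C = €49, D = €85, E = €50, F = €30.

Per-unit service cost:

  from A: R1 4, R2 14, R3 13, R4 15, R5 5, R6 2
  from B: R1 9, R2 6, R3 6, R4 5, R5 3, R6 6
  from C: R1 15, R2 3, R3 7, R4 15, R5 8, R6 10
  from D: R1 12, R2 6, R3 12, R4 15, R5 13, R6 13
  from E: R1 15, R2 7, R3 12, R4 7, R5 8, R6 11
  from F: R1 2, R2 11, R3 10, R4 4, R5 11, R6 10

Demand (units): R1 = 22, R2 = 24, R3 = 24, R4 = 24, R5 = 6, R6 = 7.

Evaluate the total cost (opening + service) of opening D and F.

Each fleet base is assigned to its cheapest site among the open ones.
{D, F}: R1→F 2·22=44, R2→D 6·24=144, R3→F 10·24=240, R4→F 4·24=96, R5→F 11·6=66, R6→F 10·7=70. Service 660; fixed 115; total 775.

Total cost: 775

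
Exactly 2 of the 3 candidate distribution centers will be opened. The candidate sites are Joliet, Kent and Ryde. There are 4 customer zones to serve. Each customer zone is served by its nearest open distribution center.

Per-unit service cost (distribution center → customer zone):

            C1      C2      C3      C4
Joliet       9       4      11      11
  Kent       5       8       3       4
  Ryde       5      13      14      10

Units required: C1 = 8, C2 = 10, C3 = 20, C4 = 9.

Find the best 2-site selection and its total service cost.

With exactly 2 open, each customer zone uses its cheapest among the chosen.
{Joliet, Kent}: C1→Kent 5·8=40, C2→Joliet 4·10=40, C3→Kent 3·20=60, C4→Kent 4·9=36. Service cost 176.
{Kent, Ryde}: service cost 216
{Joliet, Ryde}: service cost 390
Among all 3 size-2 choices, {Joliet, Kent} is lowest.

Choose Joliet and Kent; total service cost 176.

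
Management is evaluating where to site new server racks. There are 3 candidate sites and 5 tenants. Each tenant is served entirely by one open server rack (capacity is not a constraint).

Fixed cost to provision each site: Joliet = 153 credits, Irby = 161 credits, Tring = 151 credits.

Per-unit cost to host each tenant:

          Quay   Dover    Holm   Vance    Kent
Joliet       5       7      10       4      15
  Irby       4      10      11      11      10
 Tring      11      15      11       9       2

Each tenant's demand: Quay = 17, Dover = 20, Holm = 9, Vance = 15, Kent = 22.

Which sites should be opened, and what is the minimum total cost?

Open Joliet and Tring; minimum total cost 723.

For any fixed open set, each tenant goes to its cheapest open site; total = fixed + service.
{Joliet, Tring}: Quay→Joliet 5·17=85, Dover→Joliet 7·20=140, Holm→Joliet 10·9=90, Vance→Joliet 4·15=60, Kent→Tring 2·22=44. Service 419; fixed 304; total 723.
{Joliet}: Quay→Joliet 5·17=85, Dover→Joliet 7·20=140, Holm→Joliet 10·9=90, Vance→Joliet 4·15=60, Kent→Joliet 15·22=330. Service 705; fixed 153; total 858.
{Irby, Tring}: service 546 + fixed 312 = 858
{Joliet, Irby, Tring}: Quay→Irby 4·17=68, Dover→Joliet 7·20=140, Holm→Joliet 10·9=90, Vance→Joliet 4·15=60, Kent→Tring 2·22=44. Service 402; fixed 465; total 867.
No other subset beats 723.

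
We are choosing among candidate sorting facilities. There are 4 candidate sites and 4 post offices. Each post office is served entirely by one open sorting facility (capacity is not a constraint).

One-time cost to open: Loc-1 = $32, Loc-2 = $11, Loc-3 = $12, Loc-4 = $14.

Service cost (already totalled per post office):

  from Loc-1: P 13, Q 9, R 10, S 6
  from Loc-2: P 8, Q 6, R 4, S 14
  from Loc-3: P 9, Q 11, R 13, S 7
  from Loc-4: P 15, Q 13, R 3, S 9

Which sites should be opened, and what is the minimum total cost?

For any fixed open set, each post office goes to its cheapest open site; total = fixed + service.
{Loc-2}: P→Loc-2 8, Q→Loc-2 6, R→Loc-2 4, S→Loc-2 14. Service 32; fixed 11; total 43.
{Loc-2, Loc-3}: P→Loc-2 8, Q→Loc-2 6, R→Loc-2 4, S→Loc-3 7. Service 25; fixed 23; total 48.
{Loc-2, Loc-4}: service 26 + fixed 25 = 51
{Loc-1, Loc-2, Loc-3, Loc-4}: service 23 + fixed 69 = 92
No other subset beats 43.

Open Loc-2 only; minimum total cost 43.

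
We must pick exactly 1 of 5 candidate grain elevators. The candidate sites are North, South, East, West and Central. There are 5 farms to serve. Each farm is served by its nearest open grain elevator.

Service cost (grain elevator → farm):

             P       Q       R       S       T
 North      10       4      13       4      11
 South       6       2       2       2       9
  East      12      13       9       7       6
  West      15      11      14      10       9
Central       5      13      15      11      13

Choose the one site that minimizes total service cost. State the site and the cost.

Choose South only; total service cost 21.

With exactly 1 open, each farm uses its cheapest among the chosen.
{South}: P→South 6, Q→South 2, R→South 2, S→South 2, T→South 9. Service cost 21.
{North}: service cost 42
{East}: service cost 47
Among all 5 size-1 choices, {South} is lowest.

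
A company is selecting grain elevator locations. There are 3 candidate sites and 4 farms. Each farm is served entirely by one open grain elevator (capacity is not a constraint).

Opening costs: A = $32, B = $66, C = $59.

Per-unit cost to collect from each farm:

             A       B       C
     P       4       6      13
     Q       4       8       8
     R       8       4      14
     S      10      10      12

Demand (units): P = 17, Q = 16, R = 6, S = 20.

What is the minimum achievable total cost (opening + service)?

Minimum total cost: 412

For any fixed open set, each farm goes to its cheapest open site; total = fixed + service.
{A}: P→A 4·17=68, Q→A 4·16=64, R→A 8·6=48, S→A 10·20=200. Service 380; fixed 32; total 412.
{A, B}: P→A 4·17=68, Q→A 4·16=64, R→B 4·6=24, S→A 10·20=200. Service 356; fixed 98; total 454.
{A, C}: service 380 + fixed 91 = 471
{A, B, C}: P→A 4·17=68, Q→A 4·16=64, R→B 4·6=24, S→A 10·20=200. Service 356; fixed 157; total 513.
No other subset beats 412.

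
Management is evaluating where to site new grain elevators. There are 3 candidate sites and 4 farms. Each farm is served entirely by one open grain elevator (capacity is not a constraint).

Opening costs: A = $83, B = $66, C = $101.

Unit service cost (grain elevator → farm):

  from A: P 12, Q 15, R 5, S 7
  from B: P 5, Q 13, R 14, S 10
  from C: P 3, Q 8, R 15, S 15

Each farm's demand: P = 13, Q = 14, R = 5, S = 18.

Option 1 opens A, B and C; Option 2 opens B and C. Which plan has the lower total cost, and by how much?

Option 1: {A, B, C}: P→C 3·13=39, Q→C 8·14=112, R→A 5·5=25, S→A 7·18=126. Service 302; fixed 250; total 552.
Option 2: {B, C}: P→C 3·13=39, Q→C 8·14=112, R→B 14·5=70, S→B 10·18=180. Service 401; fixed 167; total 568.
Difference: |552 − 568| = 16.

Option 1 is cheaper by 16.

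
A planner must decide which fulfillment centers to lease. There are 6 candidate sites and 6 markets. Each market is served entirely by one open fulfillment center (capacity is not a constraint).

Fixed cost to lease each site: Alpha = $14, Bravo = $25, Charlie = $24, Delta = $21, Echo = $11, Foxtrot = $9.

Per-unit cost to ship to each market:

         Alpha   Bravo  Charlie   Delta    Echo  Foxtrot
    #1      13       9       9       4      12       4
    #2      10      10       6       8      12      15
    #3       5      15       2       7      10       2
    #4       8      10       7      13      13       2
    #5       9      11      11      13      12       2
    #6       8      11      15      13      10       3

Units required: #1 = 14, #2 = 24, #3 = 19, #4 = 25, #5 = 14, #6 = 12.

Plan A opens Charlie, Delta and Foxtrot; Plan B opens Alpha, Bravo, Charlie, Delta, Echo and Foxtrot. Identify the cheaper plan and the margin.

Plan A is cheaper by 50.

Plan A: {Charlie, Delta, Foxtrot}: #1→Delta 4·14=56, #2→Charlie 6·24=144, #3→Charlie 2·19=38, #4→Foxtrot 2·25=50, #5→Foxtrot 2·14=28, #6→Foxtrot 3·12=36. Service 352; fixed 54; total 406.
Plan B: {Alpha, Bravo, Charlie, Delta, Echo, Foxtrot}: #1→Delta 4·14=56, #2→Charlie 6·24=144, #3→Charlie 2·19=38, #4→Foxtrot 2·25=50, #5→Foxtrot 2·14=28, #6→Foxtrot 3·12=36. Service 352; fixed 104; total 456.
Difference: |406 − 456| = 50.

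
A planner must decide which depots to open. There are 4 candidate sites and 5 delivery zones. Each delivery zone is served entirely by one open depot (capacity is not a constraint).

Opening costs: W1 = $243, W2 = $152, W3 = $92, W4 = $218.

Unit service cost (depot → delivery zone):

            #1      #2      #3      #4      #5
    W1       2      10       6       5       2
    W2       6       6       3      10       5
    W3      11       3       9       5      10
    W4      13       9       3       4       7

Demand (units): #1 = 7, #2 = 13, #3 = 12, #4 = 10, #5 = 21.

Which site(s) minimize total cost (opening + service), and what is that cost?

For any fixed open set, each delivery zone goes to its cheapest open site; total = fixed + service.
{W2}: #1→W2 6·7=42, #2→W2 6·13=78, #3→W2 3·12=36, #4→W2 10·10=100, #5→W2 5·21=105. Service 361; fixed 152; total 513.
{W2, W3}: #1→W2 6·7=42, #2→W3 3·13=39, #3→W2 3·12=36, #4→W3 5·10=50, #5→W2 5·21=105. Service 272; fixed 244; total 516.
{W1}: service 308 + fixed 243 = 551
{W1, W2, W3, W4}: #1→W1 2·7=14, #2→W3 3·13=39, #3→W2 3·12=36, #4→W4 4·10=40, #5→W1 2·21=42. Service 171; fixed 705; total 876.
No other subset beats 513.

Open W2 only; minimum total cost 513.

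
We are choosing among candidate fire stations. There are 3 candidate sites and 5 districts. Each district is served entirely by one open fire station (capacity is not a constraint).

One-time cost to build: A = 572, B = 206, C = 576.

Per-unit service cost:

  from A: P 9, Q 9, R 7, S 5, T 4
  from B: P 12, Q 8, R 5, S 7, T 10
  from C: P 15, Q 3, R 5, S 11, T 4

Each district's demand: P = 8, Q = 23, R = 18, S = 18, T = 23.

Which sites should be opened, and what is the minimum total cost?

For any fixed open set, each district goes to its cheapest open site; total = fixed + service.
{B}: P→B 12·8=96, Q→B 8·23=184, R→B 5·18=90, S→B 7·18=126, T→B 10·23=230. Service 726; fixed 206; total 932.
{C}: P→C 15·8=120, Q→C 3·23=69, R→C 5·18=90, S→C 11·18=198, T→C 4·23=92. Service 569; fixed 576; total 1145.
{A}: P→A 9·8=72, Q→A 9·23=207, R→A 7·18=126, S→A 5·18=90, T→A 4·23=92. Service 587; fixed 572; total 1159.
{A, B, C}: service 413 + fixed 1354 = 1767
(All 7 nonempty subsets were checked; B only is lowest.)

Open B only; minimum total cost 932.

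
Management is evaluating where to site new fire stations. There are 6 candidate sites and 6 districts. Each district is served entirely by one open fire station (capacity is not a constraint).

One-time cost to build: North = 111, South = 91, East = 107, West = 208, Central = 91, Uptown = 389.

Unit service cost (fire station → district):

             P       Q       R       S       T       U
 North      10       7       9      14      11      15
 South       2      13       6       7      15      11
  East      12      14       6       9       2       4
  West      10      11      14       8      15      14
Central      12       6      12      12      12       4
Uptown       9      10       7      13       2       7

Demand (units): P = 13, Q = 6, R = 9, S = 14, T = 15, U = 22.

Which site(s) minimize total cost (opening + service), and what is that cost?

Open South and East; minimum total cost 572.

For any fixed open set, each district goes to its cheapest open site; total = fixed + service.
{South, East}: P→South 2·13=26, Q→South 13·6=78, R→South 6·9=54, S→South 7·14=98, T→East 2·15=30, U→East 4·22=88. Service 374; fixed 198; total 572.
{South, East, Central}: service 332 + fixed 289 = 621
{East}: P→East 12·13=156, Q→East 14·6=84, R→East 6·9=54, S→East 9·14=126, T→East 2·15=30, U→East 4·22=88. Service 538; fixed 107; total 645.
{North, South, East, West, Central, Uptown}: P→South 2·13=26, Q→Central 6·6=36, R→South 6·9=54, S→South 7·14=98, T→East 2·15=30, U→East 4·22=88. Service 332; fixed 997; total 1329.
No other subset beats 572.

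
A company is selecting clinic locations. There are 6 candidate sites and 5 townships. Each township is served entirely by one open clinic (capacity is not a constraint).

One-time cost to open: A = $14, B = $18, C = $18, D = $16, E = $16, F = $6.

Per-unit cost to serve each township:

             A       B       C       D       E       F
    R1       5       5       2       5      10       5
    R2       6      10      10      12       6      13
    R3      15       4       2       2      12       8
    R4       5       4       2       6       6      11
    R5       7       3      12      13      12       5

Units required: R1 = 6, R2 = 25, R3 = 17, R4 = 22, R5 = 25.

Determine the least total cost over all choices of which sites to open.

Minimum total cost: 365

For any fixed open set, each township goes to its cheapest open site; total = fixed + service.
{A, B, C}: R1→C 2·6=12, R2→A 6·25=150, R3→C 2·17=34, R4→C 2·22=44, R5→B 3·25=75. Service 315; fixed 50; total 365.
{B, C, E}: R1→C 2·6=12, R2→E 6·25=150, R3→C 2·17=34, R4→C 2·22=44, R5→B 3·25=75. Service 315; fixed 52; total 367.
{A, B, C, F}: service 315 + fixed 56 = 371
{A, B, C, D, E, F}: R1→C 2·6=12, R2→A 6·25=150, R3→C 2·17=34, R4→C 2·22=44, R5→B 3·25=75. Service 315; fixed 88; total 403.
No other subset beats 365.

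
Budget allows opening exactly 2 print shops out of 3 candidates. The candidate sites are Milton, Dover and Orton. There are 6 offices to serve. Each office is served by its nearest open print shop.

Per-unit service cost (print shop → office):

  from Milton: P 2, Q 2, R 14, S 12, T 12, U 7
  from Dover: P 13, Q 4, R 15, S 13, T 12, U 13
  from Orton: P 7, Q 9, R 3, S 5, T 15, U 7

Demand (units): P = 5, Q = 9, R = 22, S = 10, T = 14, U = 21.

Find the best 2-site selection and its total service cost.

With exactly 2 open, each office uses its cheapest among the chosen.
{Milton, Orton}: P→Milton 2·5=10, Q→Milton 2·9=18, R→Orton 3·22=66, S→Orton 5·10=50, T→Milton 12·14=168, U→Milton 7·21=147. Service cost 459.
{Dover, Orton}: service cost 502
{Milton, Dover}: service cost 771
Among all 3 size-2 choices, {Milton, Orton} is lowest.

Choose Milton and Orton; total service cost 459.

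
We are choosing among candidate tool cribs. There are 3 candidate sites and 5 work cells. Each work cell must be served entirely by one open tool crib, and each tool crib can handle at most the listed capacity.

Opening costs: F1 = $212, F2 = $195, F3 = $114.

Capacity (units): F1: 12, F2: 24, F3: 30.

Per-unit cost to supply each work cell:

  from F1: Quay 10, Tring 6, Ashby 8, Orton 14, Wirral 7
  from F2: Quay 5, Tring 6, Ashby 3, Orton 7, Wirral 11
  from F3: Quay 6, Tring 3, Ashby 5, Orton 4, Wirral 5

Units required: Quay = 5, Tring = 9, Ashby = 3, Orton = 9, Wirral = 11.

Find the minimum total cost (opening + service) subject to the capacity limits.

Open {F2, F3}: Quay→F2 5·5=25, Tring→F3 3·9=27, Ashby→F2 3·3=9, Orton→F3 4·9=36, Wirral→F3 5·11=55.
Loads: F2 carries 8/24, F3 carries 29/30. Service 152; fixed 309; total 461.
Next best feasible plan costs 488.

Minimum total cost: 461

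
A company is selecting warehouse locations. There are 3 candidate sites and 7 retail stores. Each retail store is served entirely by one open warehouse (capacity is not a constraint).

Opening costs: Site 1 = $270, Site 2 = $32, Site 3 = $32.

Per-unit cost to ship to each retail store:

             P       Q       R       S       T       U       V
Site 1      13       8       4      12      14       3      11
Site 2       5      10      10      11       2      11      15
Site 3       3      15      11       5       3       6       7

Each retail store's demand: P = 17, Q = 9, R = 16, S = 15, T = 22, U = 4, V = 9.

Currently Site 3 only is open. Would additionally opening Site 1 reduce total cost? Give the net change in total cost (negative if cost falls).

No — net change +83 (cost rises by 83).

Current service cost with {Site 3}: 590.
Adding Site 1: each retail store re-picks its cheapest; new service cost 403, saving 187.
Extra fixed cost: 270. Net change = 270 − 187 = 83.
(Totals: 622 → 705.)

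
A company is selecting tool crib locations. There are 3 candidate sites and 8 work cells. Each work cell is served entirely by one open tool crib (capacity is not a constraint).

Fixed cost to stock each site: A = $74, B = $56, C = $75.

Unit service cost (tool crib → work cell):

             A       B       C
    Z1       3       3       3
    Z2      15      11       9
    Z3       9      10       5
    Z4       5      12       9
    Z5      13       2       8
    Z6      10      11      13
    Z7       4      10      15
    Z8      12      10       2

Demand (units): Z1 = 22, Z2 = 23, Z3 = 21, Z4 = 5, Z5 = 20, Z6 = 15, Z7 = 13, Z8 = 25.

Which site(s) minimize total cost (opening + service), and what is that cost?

For any fixed open set, each work cell goes to its cheapest open site; total = fixed + service.
{A, B, C}: Z1→A 3·22=66, Z2→C 9·23=207, Z3→C 5·21=105, Z4→A 5·5=25, Z5→B 2·20=40, Z6→A 10·15=150, Z7→A 4·13=52, Z8→C 2·25=50. Service 695; fixed 205; total 900.
{B, C}: Z1→B 3·22=66, Z2→C 9·23=207, Z3→C 5·21=105, Z4→C 9·5=45, Z5→B 2·20=40, Z6→B 11·15=165, Z7→B 10·13=130, Z8→C 2·25=50. Service 808; fixed 131; total 939.
{A, C}: Z1→A 3·22=66, Z2→C 9·23=207, Z3→C 5·21=105, Z4→A 5·5=25, Z5→C 8·20=160, Z6→A 10·15=150, Z7→A 4·13=52, Z8→C 2·25=50. Service 815; fixed 149; total 964.
{B}: service 1174 + fixed 56 = 1230
(All 7 nonempty subsets were checked; A, B and C is lowest.)

Open A, B and C; minimum total cost 900.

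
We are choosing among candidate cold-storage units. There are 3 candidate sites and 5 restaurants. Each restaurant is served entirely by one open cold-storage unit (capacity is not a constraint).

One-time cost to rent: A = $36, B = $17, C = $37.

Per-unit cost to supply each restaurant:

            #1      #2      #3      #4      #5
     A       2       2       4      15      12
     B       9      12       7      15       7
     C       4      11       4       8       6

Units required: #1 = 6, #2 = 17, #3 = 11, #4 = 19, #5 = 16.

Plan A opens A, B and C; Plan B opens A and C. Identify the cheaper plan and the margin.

Plan B is cheaper by 17.

Plan A: {A, B, C}: #1→A 2·6=12, #2→A 2·17=34, #3→A 4·11=44, #4→C 8·19=152, #5→C 6·16=96. Service 338; fixed 90; total 428.
Plan B: {A, C}: #1→A 2·6=12, #2→A 2·17=34, #3→A 4·11=44, #4→C 8·19=152, #5→C 6·16=96. Service 338; fixed 73; total 411.
Difference: |428 − 411| = 17.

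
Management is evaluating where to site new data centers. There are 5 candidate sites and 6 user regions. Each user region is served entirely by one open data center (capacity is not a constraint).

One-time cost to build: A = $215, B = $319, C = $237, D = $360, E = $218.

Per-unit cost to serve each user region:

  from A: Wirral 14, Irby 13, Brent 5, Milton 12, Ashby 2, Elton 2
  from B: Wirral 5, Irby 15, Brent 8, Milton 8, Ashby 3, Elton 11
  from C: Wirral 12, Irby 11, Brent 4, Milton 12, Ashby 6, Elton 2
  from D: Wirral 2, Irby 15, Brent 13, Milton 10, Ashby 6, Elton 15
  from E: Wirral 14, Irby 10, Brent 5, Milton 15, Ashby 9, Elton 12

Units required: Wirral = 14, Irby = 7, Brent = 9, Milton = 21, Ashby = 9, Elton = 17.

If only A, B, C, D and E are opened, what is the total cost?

Total cost: 1703

Each user region is assigned to its cheapest site among the open ones.
{A, B, C, D, E}: Wirral→D 2·14=28, Irby→E 10·7=70, Brent→C 4·9=36, Milton→B 8·21=168, Ashby→A 2·9=18, Elton→A 2·17=34. Service 354; fixed 1349; total 1703.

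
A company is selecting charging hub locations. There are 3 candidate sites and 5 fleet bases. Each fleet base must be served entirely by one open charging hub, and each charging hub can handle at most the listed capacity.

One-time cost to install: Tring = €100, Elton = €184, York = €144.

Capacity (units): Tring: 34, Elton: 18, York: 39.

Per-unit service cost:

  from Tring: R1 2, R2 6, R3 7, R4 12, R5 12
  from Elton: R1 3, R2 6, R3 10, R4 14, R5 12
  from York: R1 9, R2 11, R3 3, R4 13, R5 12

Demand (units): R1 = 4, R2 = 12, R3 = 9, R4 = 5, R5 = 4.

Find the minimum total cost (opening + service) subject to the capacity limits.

Open {Tring}: R1→Tring 2·4=8, R2→Tring 6·12=72, R3→Tring 7·9=63, R4→Tring 12·5=60, R5→Tring 12·4=48.
Loads: Tring carries 34/34. Service 251; fixed 100; total 351.
Next best feasible plan costs 452.

Minimum total cost: 351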